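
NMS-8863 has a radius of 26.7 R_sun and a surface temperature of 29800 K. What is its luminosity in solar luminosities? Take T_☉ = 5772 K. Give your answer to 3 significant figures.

5.07×10^5 solar luminosities

L/L_☉ = (R/R_☉)² (T/T_☉)⁴ = (26.7)² × (29800/5772)⁴
       = 712.9 × (5.163)⁴ = 712.9 × 710.5 = 5.065×10^5.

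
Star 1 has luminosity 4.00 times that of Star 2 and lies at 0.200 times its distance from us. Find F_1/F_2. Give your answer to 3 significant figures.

F = L/(4πd²), so F_1/F_2 = (L_1/L_2) / (d_1/d_2)²
= 4.00 / (0.200)² = 4.00 / 0.04000 = 100.0.

100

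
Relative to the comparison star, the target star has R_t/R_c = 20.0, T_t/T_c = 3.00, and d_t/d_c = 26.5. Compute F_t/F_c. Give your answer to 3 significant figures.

L_t/L_c = (R_t/R_c)²(T_t/T_c)⁴ = (20.0)² × (3.00)⁴ = 3.240×10^4.
F_t/F_c = (L_t/L_c)/(d_t/d_c)² = 3.240×10^4 / (26.5)² = 46.14.

46.1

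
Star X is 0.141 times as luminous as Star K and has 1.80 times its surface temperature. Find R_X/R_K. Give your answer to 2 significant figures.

L ∝ R²T⁴ gives R ∝ √L / T², so
R_X/R_K = √(0.141) / (1.80)² = 0.3755 / 3.240 = 0.1159.

0.12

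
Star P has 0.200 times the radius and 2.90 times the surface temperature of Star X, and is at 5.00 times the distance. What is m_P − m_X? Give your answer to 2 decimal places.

2.37

L_P/L_X = (0.200)²(2.90)⁴ = 2.829.
F_P/F_X = (L_P/L_X)/(d_P/d_X)² = 2.829/25.00 = 0.1132.
m_P − m_X = −2.5 log₁₀(0.1132) = 2.37.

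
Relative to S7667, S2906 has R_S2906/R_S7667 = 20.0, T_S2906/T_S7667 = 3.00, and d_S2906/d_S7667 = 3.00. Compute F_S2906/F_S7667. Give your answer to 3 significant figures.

3.60×10^3

L_S2906/L_S7667 = (R_S2906/R_S7667)²(T_S2906/T_S7667)⁴ = (20.0)² × (3.00)⁴ = 3.240×10^4.
F_S2906/F_S7667 = (L_S2906/L_S7667)/(d_S2906/d_S7667)² = 3.240×10^4 / (3.00)² = 3600.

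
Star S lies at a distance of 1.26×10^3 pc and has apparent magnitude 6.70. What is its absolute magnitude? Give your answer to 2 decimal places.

M = m − 5 log₁₀(d/10 pc) = 6.70 − 5 log₁₀(1.26×10^3/10)
  = 6.70 − 5 × 2.100 = 6.70 − 10.50 = -3.80.

-3.80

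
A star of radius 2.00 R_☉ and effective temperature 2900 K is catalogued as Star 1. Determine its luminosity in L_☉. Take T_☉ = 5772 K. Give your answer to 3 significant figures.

L/L_☉ = (R/R_☉)² (T/T_☉)⁴ = (2.00)² × (2900/5772)⁴
       = 4.000 × (0.5024)⁴ = 4.000 × 0.06372 = 0.2549.

0.255 L_☉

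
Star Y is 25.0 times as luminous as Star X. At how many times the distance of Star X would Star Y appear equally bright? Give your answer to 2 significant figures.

5.0

Equal flux requires L_Y/d_Y² = L_X/d_X², so d_Y/d_X = √(L_Y/L_X)
= √(25.0) = 5.000.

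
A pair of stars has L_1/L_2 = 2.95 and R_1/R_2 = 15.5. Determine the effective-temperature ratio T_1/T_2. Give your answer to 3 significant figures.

0.333

L ∝ R²T⁴ gives T ∝ (L/R²)^(1/4), so
T_1/T_2 = (2.95 / 15.5²)^(1/4) = (0.01228)^(1/4) = 0.3329.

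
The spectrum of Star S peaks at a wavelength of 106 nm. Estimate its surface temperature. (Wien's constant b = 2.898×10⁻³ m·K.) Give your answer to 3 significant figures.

2.73×10^4 K

T = b/λ_max = 2.898×10⁻³ / (106×10⁻⁹) = 2.734×10^4 K.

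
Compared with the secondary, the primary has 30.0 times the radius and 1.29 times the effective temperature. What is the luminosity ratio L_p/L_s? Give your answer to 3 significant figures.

2.49×10^3

From the Stefan–Boltzmann law, L ∝ R²T⁴, so
L_p/L_s = (R_p/R_s)² (T_p/T_s)⁴ = (30.0)² × (1.29)⁴ = 900.0 × 2.769 = 2492.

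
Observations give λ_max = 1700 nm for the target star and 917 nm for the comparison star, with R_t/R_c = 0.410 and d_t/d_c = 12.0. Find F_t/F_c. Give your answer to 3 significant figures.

9.88×10^-5

Wien's law: T_t/T_c = λ_c/λ_t = 917/1700 = 0.5394.
L_t/L_c = (R_t/R_c)²(T_t/T_c)⁴ = (0.410)²(0.5394)⁴ = 0.01423.
F_t/F_c = (L_t/L_c)/(d_t/d_c)² = 0.01423/(12.0)² = 9.883×10^-5.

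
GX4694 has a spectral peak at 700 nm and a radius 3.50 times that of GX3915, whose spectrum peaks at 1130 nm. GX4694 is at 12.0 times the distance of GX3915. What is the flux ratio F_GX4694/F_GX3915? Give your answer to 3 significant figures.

Wien's law: T_GX4694/T_GX3915 = λ_GX3915/λ_GX4694 = 1130/700 = 1.614.
L_GX4694/L_GX3915 = (R_GX4694/R_GX3915)²(T_GX4694/T_GX3915)⁴ = (3.50)²(1.614)⁴ = 83.19.
F_GX4694/F_GX3915 = (L_GX4694/L_GX3915)/(d_GX4694/d_GX3915)² = 83.19/(12.0)² = 0.5777.

0.578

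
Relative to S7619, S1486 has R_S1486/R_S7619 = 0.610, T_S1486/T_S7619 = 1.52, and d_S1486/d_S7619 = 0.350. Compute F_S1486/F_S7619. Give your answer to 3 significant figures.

16.2

L_S1486/L_S7619 = (R_S1486/R_S7619)²(T_S1486/T_S7619)⁴ = (0.610)² × (1.52)⁴ = 1.986.
F_S1486/F_S7619 = (L_S1486/L_S7619)/(d_S1486/d_S7619)² = 1.986 / (0.350)² = 16.21.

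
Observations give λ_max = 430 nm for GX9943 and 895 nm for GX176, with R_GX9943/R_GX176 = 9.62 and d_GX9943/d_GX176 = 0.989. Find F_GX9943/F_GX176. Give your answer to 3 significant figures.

1.78×10^3

Wien's law: T_GX9943/T_GX176 = λ_GX176/λ_GX9943 = 895/430 = 2.081.
L_GX9943/L_GX176 = (R_GX9943/R_GX176)²(T_GX9943/T_GX176)⁴ = (9.62)²(2.081)⁴ = 1737.
F_GX9943/F_GX176 = (L_GX9943/L_GX176)/(d_GX9943/d_GX176)² = 1737/(0.989)² = 1776.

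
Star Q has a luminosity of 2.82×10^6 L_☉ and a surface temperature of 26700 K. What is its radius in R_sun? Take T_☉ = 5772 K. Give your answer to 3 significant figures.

R/R_☉ = √(L/L_☉) / (T/T_☉)² = √(2.82×10^6) / (4.626)²
       = 1679 / 21.40 = 78.48.

78.5 R_sun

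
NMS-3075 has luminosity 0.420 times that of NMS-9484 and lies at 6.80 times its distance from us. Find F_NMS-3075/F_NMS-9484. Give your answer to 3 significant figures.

F = L/(4πd²), so F_NMS-3075/F_NMS-9484 = (L_NMS-3075/L_NMS-9484) / (d_NMS-3075/d_NMS-9484)²
= 0.420 / (6.80)² = 0.420 / 46.24 = 0.009083.

0.00908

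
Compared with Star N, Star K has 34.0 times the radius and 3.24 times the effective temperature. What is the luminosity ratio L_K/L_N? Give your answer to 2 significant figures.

From the Stefan–Boltzmann law, L ∝ R²T⁴, so
L_K/L_N = (R_K/R_N)² (T_K/T_N)⁴ = (34.0)² × (3.24)⁴ = 1156 × 110.2 = 1.274×10^5.

1.3×10^5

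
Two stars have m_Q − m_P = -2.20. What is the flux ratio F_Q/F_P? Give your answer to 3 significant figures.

7.59

F_Q/F_P = 10^(−(m_Q − m_P)/2.5) = 10^(2.20/2.5) = 10^0.880 = 7.586.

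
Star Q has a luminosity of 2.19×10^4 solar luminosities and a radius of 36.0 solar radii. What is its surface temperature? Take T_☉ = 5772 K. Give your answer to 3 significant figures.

T/T_☉ = (L/L_☉)^(1/4) / (R/R_☉)^(1/2)
T = 5772 × (2.19×10^4)^(1/4) / √(36.0) = 5772 × 12.16 / 6.000 = 1.170×10^4 K.

1.17×10^4 K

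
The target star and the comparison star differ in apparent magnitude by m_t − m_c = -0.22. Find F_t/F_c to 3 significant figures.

F_t/F_c = 10^(−(m_t − m_c)/2.5) = 10^(0.22/2.5) = 10^0.088 = 1.225.

1.22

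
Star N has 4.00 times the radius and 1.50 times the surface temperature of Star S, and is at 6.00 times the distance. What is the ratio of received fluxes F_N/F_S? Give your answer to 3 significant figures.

L_N/L_S = (R_N/R_S)²(T_N/T_S)⁴ = (4.00)² × (1.50)⁴ = 81.00.
F_N/F_S = (L_N/L_S)/(d_N/d_S)² = 81.00 / (6.00)² = 2.250.

2.25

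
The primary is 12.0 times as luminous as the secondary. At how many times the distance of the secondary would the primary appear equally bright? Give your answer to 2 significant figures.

3.5

Equal flux requires L_p/d_p² = L_s/d_s², so d_p/d_s = √(L_p/L_s)
= √(12.0) = 3.464.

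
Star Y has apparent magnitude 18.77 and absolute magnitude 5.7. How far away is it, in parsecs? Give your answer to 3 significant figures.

4.11×10^3 pc

m − M = 5 log₁₀(d/10 pc)
18.77 − (5.7) = 13.07 = 5 log₁₀(d/10)
d = 10 × 10^(13.07/5) = 10 × 10^2.614 = 4111 pc.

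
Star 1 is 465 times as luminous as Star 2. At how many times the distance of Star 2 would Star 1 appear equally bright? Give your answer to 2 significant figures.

22

Equal flux requires L_1/d_1² = L_2/d_2², so d_1/d_2 = √(L_1/L_2)
= √(465) = 21.56.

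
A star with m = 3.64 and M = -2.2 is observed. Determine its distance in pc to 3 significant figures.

m − M = 5 log₁₀(d/10 pc)
3.64 − (-2.2) = 5.84 = 5 log₁₀(d/10)
d = 10 × 10^(5.84/5) = 10 × 10^1.168 = 147.2 pc.

147 pc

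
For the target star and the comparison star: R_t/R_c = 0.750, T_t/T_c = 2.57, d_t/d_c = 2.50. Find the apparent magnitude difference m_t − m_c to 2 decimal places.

L_t/L_c = (0.750)²(2.57)⁴ = 24.54.
F_t/F_c = (L_t/L_c)/(d_t/d_c)² = 24.54/6.250 = 3.926.
m_t − m_c = −2.5 log₁₀(3.926) = -1.48.

-1.48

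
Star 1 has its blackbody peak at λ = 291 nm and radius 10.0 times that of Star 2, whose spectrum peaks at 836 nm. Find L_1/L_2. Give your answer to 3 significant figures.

Wien's law gives T ∝ 1/λ_max, so T_1/T_2 = λ_2/λ_1 = 836/291 = 2.873.
Then L ∝ R²T⁴ gives L_1/L_2 = (10.0)² × (2.873)⁴ = 100.0 × 68.12 = 6812.

6.81×10^3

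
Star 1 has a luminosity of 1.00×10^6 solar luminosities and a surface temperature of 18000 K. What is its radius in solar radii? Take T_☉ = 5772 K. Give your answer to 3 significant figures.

103 solar radii

R/R_☉ = √(L/L_☉) / (T/T_☉)² = √(1.00×10^6) / (3.119)²
       = 1000 / 9.725 = 102.8.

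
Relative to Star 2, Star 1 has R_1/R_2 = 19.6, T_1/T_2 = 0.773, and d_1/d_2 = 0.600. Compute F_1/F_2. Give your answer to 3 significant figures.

381

L_1/L_2 = (R_1/R_2)²(T_1/T_2)⁴ = (19.6)² × (0.773)⁴ = 137.2.
F_1/F_2 = (L_1/L_2)/(d_1/d_2)² = 137.2 / (0.600)² = 381.0.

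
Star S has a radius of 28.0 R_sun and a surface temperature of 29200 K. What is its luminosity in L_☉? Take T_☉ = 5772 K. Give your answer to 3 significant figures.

L/L_☉ = (R/R_☉)² (T/T_☉)⁴ = (28.0)² × (29200/5772)⁴
       = 784.0 × (5.059)⁴ = 784.0 × 655.0 = 5.135×10^5.

5.14×10^5 L_☉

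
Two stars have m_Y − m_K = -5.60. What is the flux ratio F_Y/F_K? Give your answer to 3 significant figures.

174

F_Y/F_K = 10^(−(m_Y − m_K)/2.5) = 10^(5.60/2.5) = 10^2.240 = 173.8.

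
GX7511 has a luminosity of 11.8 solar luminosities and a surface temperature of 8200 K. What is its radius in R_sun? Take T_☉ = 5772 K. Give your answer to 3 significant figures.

R/R_☉ = √(L/L_☉) / (T/T_☉)² = √(11.8) / (1.421)²
       = 3.435 / 2.018 = 1.702.

1.70 R_sun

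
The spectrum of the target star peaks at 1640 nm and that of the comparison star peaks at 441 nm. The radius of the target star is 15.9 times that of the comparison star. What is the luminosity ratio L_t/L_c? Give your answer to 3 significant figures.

1.32

Wien's law gives T ∝ 1/λ_max, so T_t/T_c = λ_c/λ_t = 441/1640 = 0.2689.
Then L ∝ R²T⁴ gives L_t/L_c = (15.9)² × (0.2689)⁴ = 252.8 × 0.005229 = 1.322.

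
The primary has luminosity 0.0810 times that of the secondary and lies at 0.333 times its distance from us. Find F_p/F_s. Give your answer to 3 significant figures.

F = L/(4πd²), so F_p/F_s = (L_p/L_s) / (d_p/d_s)²
= 0.0810 / (0.333)² = 0.0810 / 0.1109 = 0.7305.

0.730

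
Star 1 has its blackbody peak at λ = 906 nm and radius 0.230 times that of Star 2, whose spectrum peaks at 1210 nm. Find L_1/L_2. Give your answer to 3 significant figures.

0.168

Wien's law gives T ∝ 1/λ_max, so T_1/T_2 = λ_2/λ_1 = 1210/906 = 1.336.
Then L ∝ R²T⁴ gives L_1/L_2 = (0.230)² × (1.336)⁴ = 0.05290 × 3.181 = 0.1683.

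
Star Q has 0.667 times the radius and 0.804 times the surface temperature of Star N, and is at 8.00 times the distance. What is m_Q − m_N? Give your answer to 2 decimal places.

6.34

L_Q/L_N = (0.667)²(0.804)⁴ = 0.1859.
F_Q/F_N = (L_Q/L_N)/(d_Q/d_N)² = 0.1859/64.00 = 0.002905.
m_Q − m_N = −2.5 log₁₀(0.002905) = 6.34.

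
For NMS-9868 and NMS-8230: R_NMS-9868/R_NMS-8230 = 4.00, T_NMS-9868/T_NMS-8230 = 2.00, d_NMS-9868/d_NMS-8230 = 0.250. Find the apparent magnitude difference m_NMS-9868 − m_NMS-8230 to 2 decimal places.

L_NMS-9868/L_NMS-8230 = (4.00)²(2.00)⁴ = 256.0.
F_NMS-9868/F_NMS-8230 = (L_NMS-9868/L_NMS-8230)/(d_NMS-9868/d_NMS-8230)² = 256.0/0.06250 = 4096.
m_NMS-9868 − m_NMS-8230 = −2.5 log₁₀(4096) = -9.03.

-9.03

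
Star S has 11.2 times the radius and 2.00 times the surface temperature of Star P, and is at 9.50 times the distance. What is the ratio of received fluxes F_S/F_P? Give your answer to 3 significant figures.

L_S/L_P = (R_S/R_P)²(T_S/T_P)⁴ = (11.2)² × (2.00)⁴ = 2007.
F_S/F_P = (L_S/L_P)/(d_S/d_P)² = 2007 / (9.50)² = 22.24.

22.2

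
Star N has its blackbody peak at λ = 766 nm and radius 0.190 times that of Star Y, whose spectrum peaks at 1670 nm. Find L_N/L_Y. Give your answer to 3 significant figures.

Wien's law gives T ∝ 1/λ_max, so T_N/T_Y = λ_Y/λ_N = 1670/766 = 2.180.
Then L ∝ R²T⁴ gives L_N/L_Y = (0.190)² × (2.180)⁴ = 0.03610 × 22.59 = 0.8156.

0.816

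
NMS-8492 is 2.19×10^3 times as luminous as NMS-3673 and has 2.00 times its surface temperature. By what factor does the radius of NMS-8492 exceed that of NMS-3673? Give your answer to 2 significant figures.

12

L ∝ R²T⁴ gives R ∝ √L / T², so
R_NMS-8492/R_NMS-3673 = √(2.19×10^3) / (2.00)² = 46.80 / 4.000 = 11.70.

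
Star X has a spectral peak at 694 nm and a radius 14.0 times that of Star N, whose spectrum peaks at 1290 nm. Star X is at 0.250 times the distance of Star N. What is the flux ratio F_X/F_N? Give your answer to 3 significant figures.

Wien's law: T_X/T_N = λ_N/λ_X = 1290/694 = 1.859.
L_X/L_N = (R_X/R_N)²(T_X/T_N)⁴ = (14.0)²(1.859)⁴ = 2340.
F_X/F_N = (L_X/L_N)/(d_X/d_N)² = 2340/(0.250)² = 3.744×10^4.

3.74×10^4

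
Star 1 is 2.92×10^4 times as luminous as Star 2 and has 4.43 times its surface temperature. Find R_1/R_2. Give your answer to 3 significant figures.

8.71

L ∝ R²T⁴ gives R ∝ √L / T², so
R_1/R_2 = √(2.92×10^4) / (4.43)² = 170.9 / 19.62 = 8.707.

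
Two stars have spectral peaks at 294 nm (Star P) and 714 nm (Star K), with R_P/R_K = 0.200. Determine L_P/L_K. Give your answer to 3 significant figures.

1.39

Wien's law gives T ∝ 1/λ_max, so T_P/T_K = λ_K/λ_P = 714/294 = 2.429.
Then L ∝ R²T⁴ gives L_P/L_K = (0.200)² × (2.429)⁴ = 0.04000 × 34.79 = 1.391.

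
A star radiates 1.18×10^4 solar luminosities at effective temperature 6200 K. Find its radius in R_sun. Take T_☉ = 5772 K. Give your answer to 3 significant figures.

94.1 R_sun

R/R_☉ = √(L/L_☉) / (T/T_☉)² = √(1.18×10^4) / (1.074)²
       = 108.6 / 1.154 = 94.15.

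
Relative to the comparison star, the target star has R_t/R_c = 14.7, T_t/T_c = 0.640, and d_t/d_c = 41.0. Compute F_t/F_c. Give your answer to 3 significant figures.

L_t/L_c = (R_t/R_c)²(T_t/T_c)⁴ = (14.7)² × (0.640)⁴ = 36.25.
F_t/F_c = (L_t/L_c)/(d_t/d_c)² = 36.25 / (41.0)² = 0.02157.

0.0216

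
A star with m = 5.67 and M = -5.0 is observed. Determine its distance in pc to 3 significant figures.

m − M = 5 log₁₀(d/10 pc)
5.67 − (-5.0) = 10.67 = 5 log₁₀(d/10)
d = 10 × 10^(10.67/5) = 10 × 10^2.134 = 1361 pc.

1.36×10^3 pc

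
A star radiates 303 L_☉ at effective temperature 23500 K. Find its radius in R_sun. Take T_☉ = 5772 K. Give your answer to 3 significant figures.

R/R_☉ = √(L/L_☉) / (T/T_☉)² = √(303) / (4.071)²
       = 17.41 / 16.58 = 1.050.

1.05 R_sun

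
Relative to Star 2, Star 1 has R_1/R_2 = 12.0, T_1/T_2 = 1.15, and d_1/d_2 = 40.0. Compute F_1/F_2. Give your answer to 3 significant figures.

L_1/L_2 = (R_1/R_2)²(T_1/T_2)⁴ = (12.0)² × (1.15)⁴ = 251.9.
F_1/F_2 = (L_1/L_2)/(d_1/d_2)² = 251.9 / (40.0)² = 0.1574.

0.157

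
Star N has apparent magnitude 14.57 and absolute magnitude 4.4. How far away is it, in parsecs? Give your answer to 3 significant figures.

m − M = 5 log₁₀(d/10 pc)
14.57 − (4.4) = 10.17 = 5 log₁₀(d/10)
d = 10 × 10^(10.17/5) = 10 × 10^2.034 = 1081 pc.

1.08×10^3 pc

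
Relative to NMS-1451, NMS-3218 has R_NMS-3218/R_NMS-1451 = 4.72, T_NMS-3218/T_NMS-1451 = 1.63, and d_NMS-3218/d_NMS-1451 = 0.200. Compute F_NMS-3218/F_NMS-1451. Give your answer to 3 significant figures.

L_NMS-3218/L_NMS-1451 = (R_NMS-3218/R_NMS-1451)²(T_NMS-3218/T_NMS-1451)⁴ = (4.72)² × (1.63)⁴ = 157.3.
F_NMS-3218/F_NMS-1451 = (L_NMS-3218/L_NMS-1451)/(d_NMS-3218/d_NMS-1451)² = 157.3 / (0.200)² = 3932.

3.93×10^3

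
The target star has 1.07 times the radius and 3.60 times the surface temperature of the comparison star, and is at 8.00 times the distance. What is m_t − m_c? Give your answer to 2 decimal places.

L_t/L_c = (1.07)²(3.60)⁴ = 192.3.
F_t/F_c = (L_t/L_c)/(d_t/d_c)² = 192.3/64.00 = 3.005.
m_t − m_c = −2.5 log₁₀(3.005) = -1.19.

-1.19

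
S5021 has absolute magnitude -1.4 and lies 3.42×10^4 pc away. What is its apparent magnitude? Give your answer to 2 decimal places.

m = M + 5 log₁₀(d/10 pc) = -1.4 + 5 log₁₀(3.42×10^4/10)
  = -1.4 + 5 × 3.534 = -1.4 + 17.67 = 16.27.

16.27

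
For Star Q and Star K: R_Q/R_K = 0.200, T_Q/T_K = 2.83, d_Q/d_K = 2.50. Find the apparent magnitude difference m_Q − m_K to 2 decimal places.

L_Q/L_K = (0.200)²(2.83)⁴ = 2.566.
F_Q/F_K = (L_Q/L_K)/(d_Q/d_K)² = 2.566/6.250 = 0.4105.
m_Q − m_K = −2.5 log₁₀(0.4105) = 0.97.

0.97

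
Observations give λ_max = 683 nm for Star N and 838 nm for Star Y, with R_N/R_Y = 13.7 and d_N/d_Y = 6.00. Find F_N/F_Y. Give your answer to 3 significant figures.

11.8

Wien's law: T_N/T_Y = λ_Y/λ_N = 838/683 = 1.227.
L_N/L_Y = (R_N/R_Y)²(T_N/T_Y)⁴ = (13.7)²(1.227)⁴ = 425.3.
F_N/F_Y = (L_N/L_Y)/(d_N/d_Y)² = 425.3/(6.00)² = 11.81.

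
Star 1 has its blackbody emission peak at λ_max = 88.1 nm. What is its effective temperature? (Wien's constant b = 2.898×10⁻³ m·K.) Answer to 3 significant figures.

T = b/λ_max = 2.898×10⁻³ / (88.1×10⁻⁹) = 3.289×10^4 K.

3.29×10^4 K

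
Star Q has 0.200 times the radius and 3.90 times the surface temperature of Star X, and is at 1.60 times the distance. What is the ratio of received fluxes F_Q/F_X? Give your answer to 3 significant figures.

L_Q/L_X = (R_Q/R_X)²(T_Q/T_X)⁴ = (0.200)² × (3.90)⁴ = 9.254.
F_Q/F_X = (L_Q/L_X)/(d_Q/d_X)² = 9.254 / (1.60)² = 3.615.

3.61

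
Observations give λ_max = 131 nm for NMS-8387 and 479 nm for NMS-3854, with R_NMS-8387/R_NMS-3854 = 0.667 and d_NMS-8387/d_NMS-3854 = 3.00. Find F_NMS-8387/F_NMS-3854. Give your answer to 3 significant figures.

Wien's law: T_NMS-8387/T_NMS-3854 = λ_NMS-3854/λ_NMS-8387 = 479/131 = 3.656.
L_NMS-8387/L_NMS-3854 = (R_NMS-8387/R_NMS-3854)²(T_NMS-8387/T_NMS-3854)⁴ = (0.667)²(3.656)⁴ = 79.53.
F_NMS-8387/F_NMS-3854 = (L_NMS-8387/L_NMS-3854)/(d_NMS-8387/d_NMS-3854)² = 79.53/(3.00)² = 8.836.

8.84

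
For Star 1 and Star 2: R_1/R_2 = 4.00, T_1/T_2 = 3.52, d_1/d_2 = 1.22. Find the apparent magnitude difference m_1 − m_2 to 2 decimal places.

L_1/L_2 = (4.00)²(3.52)⁴ = 2456.
F_1/F_2 = (L_1/L_2)/(d_1/d_2)² = 2456/1.488 = 1650.
m_1 − m_2 = −2.5 log₁₀(1650) = -8.04.

-8.04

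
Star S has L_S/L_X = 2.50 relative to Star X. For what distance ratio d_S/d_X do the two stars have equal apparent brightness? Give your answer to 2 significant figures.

Equal flux requires L_S/d_S² = L_X/d_X², so d_S/d_X = √(L_S/L_X)
= √(2.50) = 1.581.

1.6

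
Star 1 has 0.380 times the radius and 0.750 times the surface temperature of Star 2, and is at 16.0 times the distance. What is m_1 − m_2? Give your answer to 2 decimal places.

9.37

L_1/L_2 = (0.380)²(0.750)⁴ = 0.04569.
F_1/F_2 = (L_1/L_2)/(d_1/d_2)² = 0.04569/256.0 = 1.785×10^-4.
m_1 − m_2 = −2.5 log₁₀(1.785×10^-4) = 9.37.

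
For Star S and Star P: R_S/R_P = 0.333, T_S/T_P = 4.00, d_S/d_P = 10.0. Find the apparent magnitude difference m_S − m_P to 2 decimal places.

1.37

L_S/L_P = (0.333)²(4.00)⁴ = 28.39.
F_S/F_P = (L_S/L_P)/(d_S/d_P)² = 28.39/100.0 = 0.2839.
m_S − m_P = −2.5 log₁₀(0.2839) = 1.37.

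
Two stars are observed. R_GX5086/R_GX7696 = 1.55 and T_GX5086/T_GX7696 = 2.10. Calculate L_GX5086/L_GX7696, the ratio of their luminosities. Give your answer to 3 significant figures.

46.7

From the Stefan–Boltzmann law, L ∝ R²T⁴, so
L_GX5086/L_GX7696 = (R_GX5086/R_GX7696)² (T_GX5086/T_GX7696)⁴ = (1.55)² × (2.10)⁴ = 2.403 × 19.45 = 46.72.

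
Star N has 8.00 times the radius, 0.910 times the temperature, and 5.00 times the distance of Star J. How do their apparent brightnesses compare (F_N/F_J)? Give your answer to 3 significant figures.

1.76

L_N/L_J = (R_N/R_J)²(T_N/T_J)⁴ = (8.00)² × (0.910)⁴ = 43.89.
F_N/F_J = (L_N/L_J)/(d_N/d_J)² = 43.89 / (5.00)² = 1.756.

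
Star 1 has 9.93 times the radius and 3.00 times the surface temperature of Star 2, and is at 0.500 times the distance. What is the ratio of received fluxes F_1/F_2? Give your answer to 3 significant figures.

3.19×10^4

L_1/L_2 = (R_1/R_2)²(T_1/T_2)⁴ = (9.93)² × (3.00)⁴ = 7987.
F_1/F_2 = (L_1/L_2)/(d_1/d_2)² = 7987 / (0.500)² = 3.195×10^4.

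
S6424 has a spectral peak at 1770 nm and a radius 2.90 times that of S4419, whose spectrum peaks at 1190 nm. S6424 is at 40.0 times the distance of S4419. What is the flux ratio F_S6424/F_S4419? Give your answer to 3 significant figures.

0.00107

Wien's law: T_S6424/T_S4419 = λ_S4419/λ_S6424 = 1190/1770 = 0.6723.
L_S6424/L_S4419 = (R_S6424/R_S4419)²(T_S6424/T_S4419)⁴ = (2.90)²(0.6723)⁴ = 1.718.
F_S6424/F_S4419 = (L_S6424/L_S4419)/(d_S6424/d_S4419)² = 1.718/(40.0)² = 0.001074.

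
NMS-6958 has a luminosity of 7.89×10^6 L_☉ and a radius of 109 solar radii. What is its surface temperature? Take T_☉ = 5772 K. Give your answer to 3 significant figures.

T/T_☉ = (L/L_☉)^(1/4) / (R/R_☉)^(1/2)
T = 5772 × (7.89×10^6)^(1/4) / √(109) = 5772 × 53.00 / 10.44 = 2.930×10^4 K.

2.93×10^4 K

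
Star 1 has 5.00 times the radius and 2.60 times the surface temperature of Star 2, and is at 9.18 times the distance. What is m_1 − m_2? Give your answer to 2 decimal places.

L_1/L_2 = (5.00)²(2.60)⁴ = 1142.
F_1/F_2 = (L_1/L_2)/(d_1/d_2)² = 1142/84.27 = 13.56.
m_1 − m_2 = −2.5 log₁₀(13.56) = -2.83.

-2.83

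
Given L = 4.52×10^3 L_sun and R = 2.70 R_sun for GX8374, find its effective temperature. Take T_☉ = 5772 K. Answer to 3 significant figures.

T/T_☉ = (L/L_☉)^(1/4) / (R/R_☉)^(1/2)
T = 5772 × (4.52×10^3)^(1/4) / √(2.70) = 5772 × 8.199 / 1.643 = 2.880×10^4 K.

2.88×10^4 K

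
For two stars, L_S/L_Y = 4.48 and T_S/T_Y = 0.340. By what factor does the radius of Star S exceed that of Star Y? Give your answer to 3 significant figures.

L ∝ R²T⁴ gives R ∝ √L / T², so
R_S/R_Y = √(4.48) / (0.340)² = 2.117 / 0.1156 = 18.31.

18.3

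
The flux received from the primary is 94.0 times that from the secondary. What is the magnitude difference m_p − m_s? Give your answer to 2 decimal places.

m_p − m_s = −2.5 log₁₀(F_p/F_s) = −2.5 log₁₀(94.0) = −2.5 × (1.973) = -4.933.

-4.93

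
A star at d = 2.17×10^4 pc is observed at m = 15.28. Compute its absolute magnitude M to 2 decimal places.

-1.40

M = m − 5 log₁₀(d/10 pc) = 15.28 − 5 log₁₀(2.17×10^4/10)
  = 15.28 − 5 × 3.336 = 15.28 − 16.68 = -1.40.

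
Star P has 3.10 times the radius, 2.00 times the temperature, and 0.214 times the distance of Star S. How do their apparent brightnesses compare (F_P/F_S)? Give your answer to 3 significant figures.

3.36×10^3

L_P/L_S = (R_P/R_S)²(T_P/T_S)⁴ = (3.10)² × (2.00)⁴ = 153.8.
F_P/F_S = (L_P/L_S)/(d_P/d_S)² = 153.8 / (0.214)² = 3357.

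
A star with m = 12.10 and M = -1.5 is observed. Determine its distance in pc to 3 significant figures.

5.25×10^3 pc

m − M = 5 log₁₀(d/10 pc)
12.10 − (-1.5) = 13.60 = 5 log₁₀(d/10)
d = 10 × 10^(13.60/5) = 10 × 10^2.720 = 5248 pc.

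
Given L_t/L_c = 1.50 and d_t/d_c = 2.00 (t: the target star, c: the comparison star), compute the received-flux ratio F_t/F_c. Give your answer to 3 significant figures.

F = L/(4πd²), so F_t/F_c = (L_t/L_c) / (d_t/d_c)²
= 1.50 / (2.00)² = 1.50 / 4.000 = 0.3750.

0.375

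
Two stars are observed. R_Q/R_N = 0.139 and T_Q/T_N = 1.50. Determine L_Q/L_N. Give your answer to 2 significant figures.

From the Stefan–Boltzmann law, L ∝ R²T⁴, so
L_Q/L_N = (R_Q/R_N)² (T_Q/T_N)⁴ = (0.139)² × (1.50)⁴ = 0.01932 × 5.062 = 0.09781.

0.098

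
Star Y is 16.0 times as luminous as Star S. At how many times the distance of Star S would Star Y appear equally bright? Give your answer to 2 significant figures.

4.0

Equal flux requires L_Y/d_Y² = L_S/d_S², so d_Y/d_S = √(L_Y/L_S)
= √(16.0) = 4.000.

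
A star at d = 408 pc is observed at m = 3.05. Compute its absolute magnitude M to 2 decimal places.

M = m − 5 log₁₀(d/10 pc) = 3.05 − 5 log₁₀(408/10)
  = 3.05 − 5 × 1.611 = 3.05 − 8.05 = -5.00.

-5.00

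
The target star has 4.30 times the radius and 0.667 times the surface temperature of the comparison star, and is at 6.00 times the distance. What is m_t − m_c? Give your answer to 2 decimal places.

2.48

L_t/L_c = (4.30)²(0.667)⁴ = 3.660.
F_t/F_c = (L_t/L_c)/(d_t/d_c)² = 3.660/36.00 = 0.1017.
m_t − m_c = −2.5 log₁₀(0.1017) = 2.48.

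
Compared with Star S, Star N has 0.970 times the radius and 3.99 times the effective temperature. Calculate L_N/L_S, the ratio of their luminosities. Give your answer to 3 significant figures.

From the Stefan–Boltzmann law, L ∝ R²T⁴, so
L_N/L_S = (R_N/R_S)² (T_N/T_S)⁴ = (0.970)² × (3.99)⁴ = 0.9409 × 253.4 = 238.5.

238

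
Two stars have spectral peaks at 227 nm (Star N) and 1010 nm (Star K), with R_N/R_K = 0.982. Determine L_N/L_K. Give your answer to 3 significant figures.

Wien's law gives T ∝ 1/λ_max, so T_N/T_K = λ_K/λ_N = 1010/227 = 4.449.
Then L ∝ R²T⁴ gives L_N/L_K = (0.982)² × (4.449)⁴ = 0.9643 × 391.9 = 377.9.

378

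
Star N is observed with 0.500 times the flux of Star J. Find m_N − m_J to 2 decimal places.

m_N − m_J = −2.5 log₁₀(F_N/F_J) = −2.5 log₁₀(0.500) = −2.5 × (-0.301) = 0.753.

0.75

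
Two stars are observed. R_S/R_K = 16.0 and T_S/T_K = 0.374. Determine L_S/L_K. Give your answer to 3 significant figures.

From the Stefan–Boltzmann law, L ∝ R²T⁴, so
L_S/L_K = (R_S/R_K)² (T_S/T_K)⁴ = (16.0)² × (0.374)⁴ = 256.0 × 0.01957 = 5.009.

5.01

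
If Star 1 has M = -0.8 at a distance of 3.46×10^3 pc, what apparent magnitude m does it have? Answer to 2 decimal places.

11.90

m = M + 5 log₁₀(d/10 pc) = -0.8 + 5 log₁₀(3.46×10^3/10)
  = -0.8 + 5 × 2.539 = -0.8 + 12.70 = 11.90.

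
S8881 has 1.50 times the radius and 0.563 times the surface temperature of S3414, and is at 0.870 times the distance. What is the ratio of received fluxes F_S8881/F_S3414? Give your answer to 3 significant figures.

L_S8881/L_S3414 = (R_S8881/R_S3414)²(T_S8881/T_S3414)⁴ = (1.50)² × (0.563)⁴ = 0.2261.
F_S8881/F_S3414 = (L_S8881/L_S3414)/(d_S8881/d_S3414)² = 0.2261 / (0.870)² = 0.2987.

0.299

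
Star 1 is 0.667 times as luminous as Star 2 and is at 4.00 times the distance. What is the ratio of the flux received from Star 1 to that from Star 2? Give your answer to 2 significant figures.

0.042

F = L/(4πd²), so F_1/F_2 = (L_1/L_2) / (d_1/d_2)²
= 0.667 / (4.00)² = 0.667 / 16.00 = 0.04169.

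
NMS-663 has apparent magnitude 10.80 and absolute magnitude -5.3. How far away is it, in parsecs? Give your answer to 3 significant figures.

m − M = 5 log₁₀(d/10 pc)
10.80 − (-5.3) = 16.10 = 5 log₁₀(d/10)
d = 10 × 10^(16.10/5) = 10 × 10^3.220 = 1.660×10^4 pc.

1.66×10^4 pc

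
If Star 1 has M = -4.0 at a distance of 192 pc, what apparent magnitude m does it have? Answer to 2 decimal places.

m = M + 5 log₁₀(d/10 pc) = -4.0 + 5 log₁₀(192/10)
  = -4.0 + 5 × 1.283 = -4.0 + 6.42 = 2.42.

2.42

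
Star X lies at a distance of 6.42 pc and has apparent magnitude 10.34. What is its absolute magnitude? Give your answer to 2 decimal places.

M = m − 5 log₁₀(d/10 pc) = 10.34 − 5 log₁₀(6.42/10)
  = 10.34 − 5 × -0.192 = 10.34 − -0.96 = 11.30.

11.30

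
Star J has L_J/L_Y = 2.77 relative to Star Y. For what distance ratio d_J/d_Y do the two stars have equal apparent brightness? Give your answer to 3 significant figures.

1.66

Equal flux requires L_J/d_J² = L_Y/d_Y², so d_J/d_Y = √(L_J/L_Y)
= √(2.77) = 1.664.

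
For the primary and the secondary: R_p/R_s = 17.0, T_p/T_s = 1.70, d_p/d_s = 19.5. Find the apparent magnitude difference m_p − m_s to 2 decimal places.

-2.01

L_p/L_s = (17.0)²(1.70)⁴ = 2414.
F_p/F_s = (L_p/L_s)/(d_p/d_s)² = 2414/380.2 = 6.348.
m_p − m_s = −2.5 log₁₀(6.348) = -2.01.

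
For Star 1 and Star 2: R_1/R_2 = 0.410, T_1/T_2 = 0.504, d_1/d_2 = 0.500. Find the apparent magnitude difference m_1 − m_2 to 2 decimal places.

3.41

L_1/L_2 = (0.410)²(0.504)⁴ = 0.01085.
F_1/F_2 = (L_1/L_2)/(d_1/d_2)² = 0.01085/0.2500 = 0.04339.
m_1 − m_2 = −2.5 log₁₀(0.04339) = 3.41.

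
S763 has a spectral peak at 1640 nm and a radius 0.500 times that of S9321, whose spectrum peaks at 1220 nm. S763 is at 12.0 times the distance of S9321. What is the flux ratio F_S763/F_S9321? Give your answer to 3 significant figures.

5.32×10^-4

Wien's law: T_S763/T_S9321 = λ_S9321/λ_S763 = 1220/1640 = 0.7439.
L_S763/L_S9321 = (R_S763/R_S9321)²(T_S763/T_S9321)⁴ = (0.500)²(0.7439)⁴ = 0.07656.
F_S763/F_S9321 = (L_S763/L_S9321)/(d_S763/d_S9321)² = 0.07656/(12.0)² = 5.317×10^-4.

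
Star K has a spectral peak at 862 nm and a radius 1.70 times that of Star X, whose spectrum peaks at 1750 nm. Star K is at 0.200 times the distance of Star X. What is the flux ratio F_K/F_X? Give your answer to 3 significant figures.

1.23×10^3

Wien's law: T_K/T_X = λ_X/λ_K = 1750/862 = 2.030.
L_K/L_X = (R_K/R_X)²(T_K/T_X)⁴ = (1.70)²(2.030)⁴ = 49.09.
F_K/F_X = (L_K/L_X)/(d_K/d_X)² = 49.09/(0.200)² = 1227.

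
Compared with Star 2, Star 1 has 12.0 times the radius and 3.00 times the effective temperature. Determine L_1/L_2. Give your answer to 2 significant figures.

1.2×10^4

From the Stefan–Boltzmann law, L ∝ R²T⁴, so
L_1/L_2 = (R_1/R_2)² (T_1/T_2)⁴ = (12.0)² × (3.00)⁴ = 144.0 × 81.00 = 1.166×10^4.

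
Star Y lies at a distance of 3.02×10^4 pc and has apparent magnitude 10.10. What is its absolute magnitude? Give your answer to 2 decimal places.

M = m − 5 log₁₀(d/10 pc) = 10.10 − 5 log₁₀(3.02×10^4/10)
  = 10.10 − 5 × 3.480 = 10.10 − 17.40 = -7.30.

-7.30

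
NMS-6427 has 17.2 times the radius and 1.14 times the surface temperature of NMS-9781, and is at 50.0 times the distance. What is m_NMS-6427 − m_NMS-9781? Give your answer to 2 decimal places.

L_NMS-6427/L_NMS-9781 = (17.2)²(1.14)⁴ = 499.7.
F_NMS-6427/F_NMS-9781 = (L_NMS-6427/L_NMS-9781)/(d_NMS-6427/d_NMS-9781)² = 499.7/2500 = 0.1999.
m_NMS-6427 − m_NMS-9781 = −2.5 log₁₀(0.1999) = 1.75.

1.75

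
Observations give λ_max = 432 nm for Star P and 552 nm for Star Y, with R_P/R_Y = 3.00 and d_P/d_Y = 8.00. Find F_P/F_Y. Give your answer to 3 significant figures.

Wien's law: T_P/T_Y = λ_Y/λ_P = 552/432 = 1.278.
L_P/L_Y = (R_P/R_Y)²(T_P/T_Y)⁴ = (3.00)²(1.278)⁴ = 23.99.
F_P/F_Y = (L_P/L_Y)/(d_P/d_Y)² = 23.99/(8.00)² = 0.3749.

0.375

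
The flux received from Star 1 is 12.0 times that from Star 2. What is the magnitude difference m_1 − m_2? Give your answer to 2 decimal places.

-2.70

m_1 − m_2 = −2.5 log₁₀(F_1/F_2) = −2.5 log₁₀(12.0) = −2.5 × (1.079) = -2.698.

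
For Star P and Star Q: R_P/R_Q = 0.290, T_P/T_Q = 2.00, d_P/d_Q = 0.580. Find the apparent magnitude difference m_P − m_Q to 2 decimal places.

-1.51

L_P/L_Q = (0.290)²(2.00)⁴ = 1.346.
F_P/F_Q = (L_P/L_Q)/(d_P/d_Q)² = 1.346/0.3364 = 4.000.
m_P − m_Q = −2.5 log₁₀(4.000) = -1.51.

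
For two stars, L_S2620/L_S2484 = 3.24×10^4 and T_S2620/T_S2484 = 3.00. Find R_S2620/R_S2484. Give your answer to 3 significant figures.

20.0

L ∝ R²T⁴ gives R ∝ √L / T², so
R_S2620/R_S2484 = √(3.24×10^4) / (3.00)² = 180.0 / 9.000 = 20.00.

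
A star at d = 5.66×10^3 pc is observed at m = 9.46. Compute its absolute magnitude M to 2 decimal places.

M = m − 5 log₁₀(d/10 pc) = 9.46 − 5 log₁₀(5.66×10^3/10)
  = 9.46 − 5 × 2.753 = 9.46 − 13.76 = -4.30.

-4.30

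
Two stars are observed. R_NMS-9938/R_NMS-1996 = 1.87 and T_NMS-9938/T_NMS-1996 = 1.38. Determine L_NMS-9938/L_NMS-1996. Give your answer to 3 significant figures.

From the Stefan–Boltzmann law, L ∝ R²T⁴, so
L_NMS-9938/L_NMS-1996 = (R_NMS-9938/R_NMS-1996)² (T_NMS-9938/T_NMS-1996)⁴ = (1.87)² × (1.38)⁴ = 3.497 × 3.627 = 12.68.

12.7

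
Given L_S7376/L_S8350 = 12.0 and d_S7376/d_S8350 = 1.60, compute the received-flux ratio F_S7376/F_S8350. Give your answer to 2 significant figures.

F = L/(4πd²), so F_S7376/F_S8350 = (L_S7376/L_S8350) / (d_S7376/d_S8350)²
= 12.0 / (1.60)² = 12.0 / 2.560 = 4.687.

4.7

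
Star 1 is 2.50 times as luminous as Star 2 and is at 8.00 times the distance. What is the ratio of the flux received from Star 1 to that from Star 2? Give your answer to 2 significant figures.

0.039

F = L/(4πd²), so F_1/F_2 = (L_1/L_2) / (d_1/d_2)²
= 2.50 / (8.00)² = 2.50 / 64.00 = 0.03906.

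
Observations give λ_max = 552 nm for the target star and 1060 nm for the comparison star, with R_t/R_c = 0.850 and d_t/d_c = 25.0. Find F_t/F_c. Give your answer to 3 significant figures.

Wien's law: T_t/T_c = λ_c/λ_t = 1060/552 = 1.920.
L_t/L_c = (R_t/R_c)²(T_t/T_c)⁴ = (0.850)²(1.920)⁴ = 9.824.
F_t/F_c = (L_t/L_c)/(d_t/d_c)² = 9.824/(25.0)² = 0.01572.

0.0157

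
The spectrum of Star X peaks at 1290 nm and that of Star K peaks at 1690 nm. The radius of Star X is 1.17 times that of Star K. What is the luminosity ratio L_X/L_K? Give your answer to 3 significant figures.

Wien's law gives T ∝ 1/λ_max, so T_X/T_K = λ_K/λ_X = 1690/1290 = 1.310.
Then L ∝ R²T⁴ gives L_X/L_K = (1.17)² × (1.310)⁴ = 1.369 × 2.946 = 4.032.

4.03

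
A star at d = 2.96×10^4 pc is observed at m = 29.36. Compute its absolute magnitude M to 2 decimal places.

M = m − 5 log₁₀(d/10 pc) = 29.36 − 5 log₁₀(2.96×10^4/10)
  = 29.36 − 5 × 3.471 = 29.36 − 17.36 = 12.00.

12.00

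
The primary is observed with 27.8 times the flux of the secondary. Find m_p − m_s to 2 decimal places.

-3.61

m_p − m_s = −2.5 log₁₀(F_p/F_s) = −2.5 log₁₀(27.8) = −2.5 × (1.444) = -3.610.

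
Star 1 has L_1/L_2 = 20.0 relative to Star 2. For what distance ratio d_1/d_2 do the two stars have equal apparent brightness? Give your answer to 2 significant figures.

Equal flux requires L_1/d_1² = L_2/d_2², so d_1/d_2 = √(L_1/L_2)
= √(20.0) = 4.472.

4.5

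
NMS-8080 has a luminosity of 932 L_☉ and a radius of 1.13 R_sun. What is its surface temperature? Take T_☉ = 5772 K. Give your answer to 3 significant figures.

T/T_☉ = (L/L_☉)^(1/4) / (R/R_☉)^(1/2)
T = 5772 × (932)^(1/4) / √(1.13) = 5772 × 5.525 / 1.063 = 3.000×10^4 K.

3.00×10^4 K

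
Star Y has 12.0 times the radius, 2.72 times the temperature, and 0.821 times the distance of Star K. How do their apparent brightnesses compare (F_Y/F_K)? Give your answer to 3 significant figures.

1.17×10^4

L_Y/L_K = (R_Y/R_K)²(T_Y/T_K)⁴ = (12.0)² × (2.72)⁴ = 7882.
F_Y/F_K = (L_Y/L_K)/(d_Y/d_K)² = 7882 / (0.821)² = 1.169×10^4.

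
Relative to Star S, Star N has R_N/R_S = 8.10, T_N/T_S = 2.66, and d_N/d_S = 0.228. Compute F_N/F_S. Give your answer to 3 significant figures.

L_N/L_S = (R_N/R_S)²(T_N/T_S)⁴ = (8.10)² × (2.66)⁴ = 3285.
F_N/F_S = (L_N/L_S)/(d_N/d_S)² = 3285 / (0.228)² = 6.319×10^4.

6.32×10^4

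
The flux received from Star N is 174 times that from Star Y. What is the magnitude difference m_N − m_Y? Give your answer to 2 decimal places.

-5.60

m_N − m_Y = −2.5 log₁₀(F_N/F_Y) = −2.5 log₁₀(174) = −2.5 × (2.241) = -5.601.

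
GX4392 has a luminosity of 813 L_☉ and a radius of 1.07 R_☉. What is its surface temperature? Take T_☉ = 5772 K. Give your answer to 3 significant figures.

2.98×10^4 K

T/T_☉ = (L/L_☉)^(1/4) / (R/R_☉)^(1/2)
T = 5772 × (813)^(1/4) / √(1.07) = 5772 × 5.340 / 1.034 = 2.980×10^4 K.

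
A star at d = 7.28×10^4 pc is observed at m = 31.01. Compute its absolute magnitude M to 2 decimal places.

M = m − 5 log₁₀(d/10 pc) = 31.01 − 5 log₁₀(7.28×10^4/10)
  = 31.01 − 5 × 3.862 = 31.01 − 19.31 = 11.70.

11.70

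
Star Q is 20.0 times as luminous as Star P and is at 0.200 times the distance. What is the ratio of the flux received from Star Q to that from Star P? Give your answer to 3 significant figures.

500

F = L/(4πd²), so F_Q/F_P = (L_Q/L_P) / (d_Q/d_P)²
= 20.0 / (0.200)² = 20.0 / 0.04000 = 500.0.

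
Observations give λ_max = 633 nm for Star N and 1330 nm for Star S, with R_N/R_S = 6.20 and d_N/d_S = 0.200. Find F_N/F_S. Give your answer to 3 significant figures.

1.87×10^4

Wien's law: T_N/T_S = λ_S/λ_N = 1330/633 = 2.101.
L_N/L_S = (R_N/R_S)²(T_N/T_S)⁴ = (6.20)²(2.101)⁴ = 749.2.
F_N/F_S = (L_N/L_S)/(d_N/d_S)² = 749.2/(0.200)² = 1.873×10^4.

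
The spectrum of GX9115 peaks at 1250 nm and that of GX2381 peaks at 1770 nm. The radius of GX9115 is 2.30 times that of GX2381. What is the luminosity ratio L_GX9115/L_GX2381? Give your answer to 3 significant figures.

Wien's law gives T ∝ 1/λ_max, so T_GX9115/T_GX2381 = λ_GX2381/λ_GX9115 = 1770/1250 = 1.416.
Then L ∝ R²T⁴ gives L_GX9115/L_GX2381 = (2.30)² × (1.416)⁴ = 5.290 × 4.020 = 21.27.

21.3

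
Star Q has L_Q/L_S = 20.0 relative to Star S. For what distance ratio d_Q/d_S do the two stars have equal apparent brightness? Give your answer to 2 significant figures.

4.5

Equal flux requires L_Q/d_Q² = L_S/d_S², so d_Q/d_S = √(L_Q/L_S)
= √(20.0) = 4.472.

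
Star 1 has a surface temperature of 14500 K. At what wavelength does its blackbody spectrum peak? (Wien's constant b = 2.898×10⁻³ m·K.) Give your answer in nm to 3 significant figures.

200 nm

λ_max = b/T = 2.898×10⁻³ / 14500 = 2.00×10^-7 m = 199.9 nm.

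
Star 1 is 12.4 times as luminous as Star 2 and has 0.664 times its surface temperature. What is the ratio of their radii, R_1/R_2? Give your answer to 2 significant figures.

L ∝ R²T⁴ gives R ∝ √L / T², so
R_1/R_2 = √(12.4) / (0.664)² = 3.521 / 0.4409 = 7.987.

8.0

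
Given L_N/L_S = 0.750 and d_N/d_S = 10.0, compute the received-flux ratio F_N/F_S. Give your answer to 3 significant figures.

F = L/(4πd²), so F_N/F_S = (L_N/L_S) / (d_N/d_S)²
= 0.750 / (10.0)² = 0.750 / 100.0 = 0.007500.

0.00750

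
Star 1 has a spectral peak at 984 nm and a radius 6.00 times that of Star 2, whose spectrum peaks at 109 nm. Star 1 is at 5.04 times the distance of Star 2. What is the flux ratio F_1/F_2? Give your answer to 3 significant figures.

2.13×10^-4

Wien's law: T_1/T_2 = λ_2/λ_1 = 109/984 = 0.1108.
L_1/L_2 = (R_1/R_2)²(T_1/T_2)⁴ = (6.00)²(0.1108)⁴ = 0.005420.
F_1/F_2 = (L_1/L_2)/(d_1/d_2)² = 0.005420/(5.04)² = 2.134×10^-4.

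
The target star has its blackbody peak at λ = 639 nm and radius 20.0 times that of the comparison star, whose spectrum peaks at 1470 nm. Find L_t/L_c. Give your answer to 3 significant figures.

Wien's law gives T ∝ 1/λ_max, so T_t/T_c = λ_c/λ_t = 1470/639 = 2.300.
Then L ∝ R²T⁴ gives L_t/L_c = (20.0)² × (2.300)⁴ = 400.0 × 28.01 = 1.120×10^4.

1.12×10^4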